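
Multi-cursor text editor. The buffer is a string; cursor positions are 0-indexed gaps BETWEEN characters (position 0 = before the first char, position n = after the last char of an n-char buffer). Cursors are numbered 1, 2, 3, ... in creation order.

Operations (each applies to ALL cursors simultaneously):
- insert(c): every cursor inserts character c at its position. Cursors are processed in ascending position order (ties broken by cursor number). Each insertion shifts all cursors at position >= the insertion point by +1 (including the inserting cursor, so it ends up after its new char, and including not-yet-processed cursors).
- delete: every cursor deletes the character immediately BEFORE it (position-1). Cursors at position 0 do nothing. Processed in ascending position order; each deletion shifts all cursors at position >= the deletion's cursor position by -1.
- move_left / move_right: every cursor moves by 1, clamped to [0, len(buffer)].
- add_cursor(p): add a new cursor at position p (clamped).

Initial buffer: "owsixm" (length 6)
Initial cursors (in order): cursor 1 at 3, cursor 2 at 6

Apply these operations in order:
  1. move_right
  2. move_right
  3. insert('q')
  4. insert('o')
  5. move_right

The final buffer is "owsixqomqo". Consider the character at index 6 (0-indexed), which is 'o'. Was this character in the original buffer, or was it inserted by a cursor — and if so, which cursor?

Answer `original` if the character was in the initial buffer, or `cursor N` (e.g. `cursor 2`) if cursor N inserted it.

Answer: cursor 1

Derivation:
After op 1 (move_right): buffer="owsixm" (len 6), cursors c1@4 c2@6, authorship ......
After op 2 (move_right): buffer="owsixm" (len 6), cursors c1@5 c2@6, authorship ......
After op 3 (insert('q')): buffer="owsixqmq" (len 8), cursors c1@6 c2@8, authorship .....1.2
After op 4 (insert('o')): buffer="owsixqomqo" (len 10), cursors c1@7 c2@10, authorship .....11.22
After op 5 (move_right): buffer="owsixqomqo" (len 10), cursors c1@8 c2@10, authorship .....11.22
Authorship (.=original, N=cursor N): . . . . . 1 1 . 2 2
Index 6: author = 1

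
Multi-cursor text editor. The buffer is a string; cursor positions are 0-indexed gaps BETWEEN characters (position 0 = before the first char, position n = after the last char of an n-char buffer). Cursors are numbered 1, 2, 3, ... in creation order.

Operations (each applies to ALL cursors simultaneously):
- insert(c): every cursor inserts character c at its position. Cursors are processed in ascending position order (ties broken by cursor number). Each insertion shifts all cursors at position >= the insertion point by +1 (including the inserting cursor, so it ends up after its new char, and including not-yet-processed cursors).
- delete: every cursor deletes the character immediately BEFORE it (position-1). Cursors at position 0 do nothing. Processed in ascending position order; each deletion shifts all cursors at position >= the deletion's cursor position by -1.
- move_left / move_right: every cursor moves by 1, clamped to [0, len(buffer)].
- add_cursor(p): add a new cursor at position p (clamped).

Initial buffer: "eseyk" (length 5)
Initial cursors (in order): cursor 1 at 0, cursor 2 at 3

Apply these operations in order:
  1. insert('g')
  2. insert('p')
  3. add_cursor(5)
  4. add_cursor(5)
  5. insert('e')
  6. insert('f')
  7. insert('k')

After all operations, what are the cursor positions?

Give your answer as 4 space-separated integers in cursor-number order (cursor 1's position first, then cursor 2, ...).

Answer: 5 19 14 14

Derivation:
After op 1 (insert('g')): buffer="gesegyk" (len 7), cursors c1@1 c2@5, authorship 1...2..
After op 2 (insert('p')): buffer="gpesegpyk" (len 9), cursors c1@2 c2@7, authorship 11...22..
After op 3 (add_cursor(5)): buffer="gpesegpyk" (len 9), cursors c1@2 c3@5 c2@7, authorship 11...22..
After op 4 (add_cursor(5)): buffer="gpesegpyk" (len 9), cursors c1@2 c3@5 c4@5 c2@7, authorship 11...22..
After op 5 (insert('e')): buffer="gpeeseeegpeyk" (len 13), cursors c1@3 c3@8 c4@8 c2@11, authorship 111...34222..
After op 6 (insert('f')): buffer="gpefeseeeffgpefyk" (len 17), cursors c1@4 c3@11 c4@11 c2@15, authorship 1111...34342222..
After op 7 (insert('k')): buffer="gpefkeseeeffkkgpefkyk" (len 21), cursors c1@5 c3@14 c4@14 c2@19, authorship 11111...34343422222..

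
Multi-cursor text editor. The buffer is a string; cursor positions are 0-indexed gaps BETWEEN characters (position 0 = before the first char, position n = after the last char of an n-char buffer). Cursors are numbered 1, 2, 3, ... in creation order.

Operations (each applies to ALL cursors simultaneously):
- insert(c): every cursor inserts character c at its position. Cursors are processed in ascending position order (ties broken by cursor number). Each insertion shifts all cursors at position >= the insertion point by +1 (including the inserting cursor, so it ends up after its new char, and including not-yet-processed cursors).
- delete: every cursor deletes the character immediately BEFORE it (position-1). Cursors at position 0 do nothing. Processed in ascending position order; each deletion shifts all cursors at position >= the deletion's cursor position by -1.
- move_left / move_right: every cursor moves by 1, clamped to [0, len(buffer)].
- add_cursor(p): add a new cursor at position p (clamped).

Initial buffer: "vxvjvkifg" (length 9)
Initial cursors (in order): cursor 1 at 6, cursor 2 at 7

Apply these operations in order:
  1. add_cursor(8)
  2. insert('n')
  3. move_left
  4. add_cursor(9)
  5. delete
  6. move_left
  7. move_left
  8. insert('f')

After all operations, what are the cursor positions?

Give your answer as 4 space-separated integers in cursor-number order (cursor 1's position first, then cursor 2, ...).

After op 1 (add_cursor(8)): buffer="vxvjvkifg" (len 9), cursors c1@6 c2@7 c3@8, authorship .........
After op 2 (insert('n')): buffer="vxvjvkninfng" (len 12), cursors c1@7 c2@9 c3@11, authorship ......1.2.3.
After op 3 (move_left): buffer="vxvjvkninfng" (len 12), cursors c1@6 c2@8 c3@10, authorship ......1.2.3.
After op 4 (add_cursor(9)): buffer="vxvjvkninfng" (len 12), cursors c1@6 c2@8 c4@9 c3@10, authorship ......1.2.3.
After op 5 (delete): buffer="vxvjvnng" (len 8), cursors c1@5 c2@6 c3@6 c4@6, authorship .....13.
After op 6 (move_left): buffer="vxvjvnng" (len 8), cursors c1@4 c2@5 c3@5 c4@5, authorship .....13.
After op 7 (move_left): buffer="vxvjvnng" (len 8), cursors c1@3 c2@4 c3@4 c4@4, authorship .....13.
After op 8 (insert('f')): buffer="vxvfjfffvnng" (len 12), cursors c1@4 c2@8 c3@8 c4@8, authorship ...1.234.13.

Answer: 4 8 8 8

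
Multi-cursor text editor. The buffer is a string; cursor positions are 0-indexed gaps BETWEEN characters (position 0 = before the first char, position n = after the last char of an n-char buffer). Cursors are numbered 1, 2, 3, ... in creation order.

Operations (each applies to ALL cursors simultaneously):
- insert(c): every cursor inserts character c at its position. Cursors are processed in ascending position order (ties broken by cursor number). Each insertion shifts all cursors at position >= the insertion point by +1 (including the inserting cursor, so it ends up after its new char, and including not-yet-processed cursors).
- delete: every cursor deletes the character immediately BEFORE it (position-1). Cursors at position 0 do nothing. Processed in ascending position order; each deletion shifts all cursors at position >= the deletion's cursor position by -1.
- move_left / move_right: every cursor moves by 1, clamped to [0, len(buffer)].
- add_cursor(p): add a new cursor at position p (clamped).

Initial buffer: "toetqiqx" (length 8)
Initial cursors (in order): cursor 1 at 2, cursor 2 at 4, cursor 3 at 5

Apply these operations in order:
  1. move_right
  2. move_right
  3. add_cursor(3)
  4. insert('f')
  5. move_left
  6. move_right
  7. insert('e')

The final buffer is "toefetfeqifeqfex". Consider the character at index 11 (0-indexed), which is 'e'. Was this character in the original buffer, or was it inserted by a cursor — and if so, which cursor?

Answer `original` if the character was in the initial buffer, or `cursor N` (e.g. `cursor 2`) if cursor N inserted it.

Answer: cursor 2

Derivation:
After op 1 (move_right): buffer="toetqiqx" (len 8), cursors c1@3 c2@5 c3@6, authorship ........
After op 2 (move_right): buffer="toetqiqx" (len 8), cursors c1@4 c2@6 c3@7, authorship ........
After op 3 (add_cursor(3)): buffer="toetqiqx" (len 8), cursors c4@3 c1@4 c2@6 c3@7, authorship ........
After op 4 (insert('f')): buffer="toeftfqifqfx" (len 12), cursors c4@4 c1@6 c2@9 c3@11, authorship ...4.1..2.3.
After op 5 (move_left): buffer="toeftfqifqfx" (len 12), cursors c4@3 c1@5 c2@8 c3@10, authorship ...4.1..2.3.
After op 6 (move_right): buffer="toeftfqifqfx" (len 12), cursors c4@4 c1@6 c2@9 c3@11, authorship ...4.1..2.3.
After op 7 (insert('e')): buffer="toefetfeqifeqfex" (len 16), cursors c4@5 c1@8 c2@12 c3@15, authorship ...44.11..22.33.
Authorship (.=original, N=cursor N): . . . 4 4 . 1 1 . . 2 2 . 3 3 .
Index 11: author = 2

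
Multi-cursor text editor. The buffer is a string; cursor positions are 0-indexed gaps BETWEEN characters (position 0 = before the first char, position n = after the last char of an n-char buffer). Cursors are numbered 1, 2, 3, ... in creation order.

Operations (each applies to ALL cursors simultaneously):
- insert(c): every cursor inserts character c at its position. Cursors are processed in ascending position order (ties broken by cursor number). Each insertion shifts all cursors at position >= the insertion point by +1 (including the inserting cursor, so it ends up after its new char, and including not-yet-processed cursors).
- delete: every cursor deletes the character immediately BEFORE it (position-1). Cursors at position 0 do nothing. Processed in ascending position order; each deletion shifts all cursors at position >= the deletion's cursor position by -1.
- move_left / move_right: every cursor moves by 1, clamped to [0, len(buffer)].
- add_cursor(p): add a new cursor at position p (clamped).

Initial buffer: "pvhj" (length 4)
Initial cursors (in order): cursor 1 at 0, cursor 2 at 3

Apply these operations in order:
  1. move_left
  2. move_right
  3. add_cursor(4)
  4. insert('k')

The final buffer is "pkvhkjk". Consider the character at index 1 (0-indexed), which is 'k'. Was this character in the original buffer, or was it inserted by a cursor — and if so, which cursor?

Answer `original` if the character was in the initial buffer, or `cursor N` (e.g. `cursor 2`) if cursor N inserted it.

After op 1 (move_left): buffer="pvhj" (len 4), cursors c1@0 c2@2, authorship ....
After op 2 (move_right): buffer="pvhj" (len 4), cursors c1@1 c2@3, authorship ....
After op 3 (add_cursor(4)): buffer="pvhj" (len 4), cursors c1@1 c2@3 c3@4, authorship ....
After op 4 (insert('k')): buffer="pkvhkjk" (len 7), cursors c1@2 c2@5 c3@7, authorship .1..2.3
Authorship (.=original, N=cursor N): . 1 . . 2 . 3
Index 1: author = 1

Answer: cursor 1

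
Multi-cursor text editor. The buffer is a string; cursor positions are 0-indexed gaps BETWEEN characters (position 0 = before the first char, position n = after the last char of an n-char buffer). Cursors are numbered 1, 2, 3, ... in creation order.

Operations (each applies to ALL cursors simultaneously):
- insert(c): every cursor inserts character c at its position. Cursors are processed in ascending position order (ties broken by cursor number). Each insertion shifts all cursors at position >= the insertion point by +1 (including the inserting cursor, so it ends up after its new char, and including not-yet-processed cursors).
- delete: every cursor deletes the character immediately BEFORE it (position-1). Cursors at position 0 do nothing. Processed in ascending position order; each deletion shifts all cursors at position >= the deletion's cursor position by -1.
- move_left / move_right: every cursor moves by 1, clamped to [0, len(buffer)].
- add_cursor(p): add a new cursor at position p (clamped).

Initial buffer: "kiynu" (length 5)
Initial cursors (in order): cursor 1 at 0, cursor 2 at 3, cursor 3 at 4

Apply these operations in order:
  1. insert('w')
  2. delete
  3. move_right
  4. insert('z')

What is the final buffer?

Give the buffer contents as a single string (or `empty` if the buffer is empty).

After op 1 (insert('w')): buffer="wkiywnwu" (len 8), cursors c1@1 c2@5 c3@7, authorship 1...2.3.
After op 2 (delete): buffer="kiynu" (len 5), cursors c1@0 c2@3 c3@4, authorship .....
After op 3 (move_right): buffer="kiynu" (len 5), cursors c1@1 c2@4 c3@5, authorship .....
After op 4 (insert('z')): buffer="kziynzuz" (len 8), cursors c1@2 c2@6 c3@8, authorship .1...2.3

Answer: kziynzuz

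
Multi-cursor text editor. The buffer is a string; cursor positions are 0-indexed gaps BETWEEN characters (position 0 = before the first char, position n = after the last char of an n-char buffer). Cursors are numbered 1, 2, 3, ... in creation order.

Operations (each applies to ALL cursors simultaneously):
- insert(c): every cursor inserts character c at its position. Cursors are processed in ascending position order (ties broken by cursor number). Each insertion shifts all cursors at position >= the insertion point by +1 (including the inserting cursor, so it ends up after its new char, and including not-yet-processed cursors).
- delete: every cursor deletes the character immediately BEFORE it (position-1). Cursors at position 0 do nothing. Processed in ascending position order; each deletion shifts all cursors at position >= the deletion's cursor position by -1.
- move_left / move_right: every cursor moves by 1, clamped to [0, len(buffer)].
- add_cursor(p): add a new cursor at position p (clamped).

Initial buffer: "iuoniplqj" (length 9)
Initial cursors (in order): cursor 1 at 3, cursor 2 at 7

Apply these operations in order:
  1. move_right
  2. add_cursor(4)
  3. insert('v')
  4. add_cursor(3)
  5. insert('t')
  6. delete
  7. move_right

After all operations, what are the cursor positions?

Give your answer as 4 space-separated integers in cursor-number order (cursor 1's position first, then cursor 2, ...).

After op 1 (move_right): buffer="iuoniplqj" (len 9), cursors c1@4 c2@8, authorship .........
After op 2 (add_cursor(4)): buffer="iuoniplqj" (len 9), cursors c1@4 c3@4 c2@8, authorship .........
After op 3 (insert('v')): buffer="iuonvviplqvj" (len 12), cursors c1@6 c3@6 c2@11, authorship ....13....2.
After op 4 (add_cursor(3)): buffer="iuonvviplqvj" (len 12), cursors c4@3 c1@6 c3@6 c2@11, authorship ....13....2.
After op 5 (insert('t')): buffer="iuotnvvttiplqvtj" (len 16), cursors c4@4 c1@9 c3@9 c2@15, authorship ...4.1313....22.
After op 6 (delete): buffer="iuonvviplqvj" (len 12), cursors c4@3 c1@6 c3@6 c2@11, authorship ....13....2.
After op 7 (move_right): buffer="iuonvviplqvj" (len 12), cursors c4@4 c1@7 c3@7 c2@12, authorship ....13....2.

Answer: 7 12 7 4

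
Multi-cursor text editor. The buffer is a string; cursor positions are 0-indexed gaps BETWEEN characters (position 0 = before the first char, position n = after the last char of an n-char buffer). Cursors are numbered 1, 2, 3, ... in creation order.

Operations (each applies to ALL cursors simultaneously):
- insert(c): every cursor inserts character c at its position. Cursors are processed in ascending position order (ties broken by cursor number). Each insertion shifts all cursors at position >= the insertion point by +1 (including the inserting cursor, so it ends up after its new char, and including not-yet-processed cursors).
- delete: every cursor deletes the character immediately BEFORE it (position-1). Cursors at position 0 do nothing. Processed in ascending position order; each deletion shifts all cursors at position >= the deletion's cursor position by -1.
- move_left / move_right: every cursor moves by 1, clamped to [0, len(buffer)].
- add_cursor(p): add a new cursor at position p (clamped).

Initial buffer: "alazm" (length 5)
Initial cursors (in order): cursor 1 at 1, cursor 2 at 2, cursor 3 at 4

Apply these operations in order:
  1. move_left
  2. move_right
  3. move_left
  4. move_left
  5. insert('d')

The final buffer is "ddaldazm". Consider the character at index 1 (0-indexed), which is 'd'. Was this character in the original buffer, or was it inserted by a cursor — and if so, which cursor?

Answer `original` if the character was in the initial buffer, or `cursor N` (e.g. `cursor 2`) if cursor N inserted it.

After op 1 (move_left): buffer="alazm" (len 5), cursors c1@0 c2@1 c3@3, authorship .....
After op 2 (move_right): buffer="alazm" (len 5), cursors c1@1 c2@2 c3@4, authorship .....
After op 3 (move_left): buffer="alazm" (len 5), cursors c1@0 c2@1 c3@3, authorship .....
After op 4 (move_left): buffer="alazm" (len 5), cursors c1@0 c2@0 c3@2, authorship .....
After op 5 (insert('d')): buffer="ddaldazm" (len 8), cursors c1@2 c2@2 c3@5, authorship 12..3...
Authorship (.=original, N=cursor N): 1 2 . . 3 . . .
Index 1: author = 2

Answer: cursor 2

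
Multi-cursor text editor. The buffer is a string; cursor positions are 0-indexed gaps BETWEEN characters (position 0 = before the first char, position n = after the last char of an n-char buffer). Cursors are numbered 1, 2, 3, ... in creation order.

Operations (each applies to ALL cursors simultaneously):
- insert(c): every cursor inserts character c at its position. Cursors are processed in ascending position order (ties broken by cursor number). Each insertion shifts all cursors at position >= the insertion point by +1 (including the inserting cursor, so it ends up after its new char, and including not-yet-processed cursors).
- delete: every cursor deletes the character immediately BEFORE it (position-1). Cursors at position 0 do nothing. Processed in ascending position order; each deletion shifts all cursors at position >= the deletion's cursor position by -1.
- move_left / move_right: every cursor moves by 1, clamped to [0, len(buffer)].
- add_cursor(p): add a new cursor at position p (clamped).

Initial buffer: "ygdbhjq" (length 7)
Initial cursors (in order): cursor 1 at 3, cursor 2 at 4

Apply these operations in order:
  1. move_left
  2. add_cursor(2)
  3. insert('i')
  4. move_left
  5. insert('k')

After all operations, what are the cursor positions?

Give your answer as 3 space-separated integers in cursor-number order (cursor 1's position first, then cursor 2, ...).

After op 1 (move_left): buffer="ygdbhjq" (len 7), cursors c1@2 c2@3, authorship .......
After op 2 (add_cursor(2)): buffer="ygdbhjq" (len 7), cursors c1@2 c3@2 c2@3, authorship .......
After op 3 (insert('i')): buffer="ygiidibhjq" (len 10), cursors c1@4 c3@4 c2@6, authorship ..13.2....
After op 4 (move_left): buffer="ygiidibhjq" (len 10), cursors c1@3 c3@3 c2@5, authorship ..13.2....
After op 5 (insert('k')): buffer="ygikkidkibhjq" (len 13), cursors c1@5 c3@5 c2@8, authorship ..1133.22....

Answer: 5 8 5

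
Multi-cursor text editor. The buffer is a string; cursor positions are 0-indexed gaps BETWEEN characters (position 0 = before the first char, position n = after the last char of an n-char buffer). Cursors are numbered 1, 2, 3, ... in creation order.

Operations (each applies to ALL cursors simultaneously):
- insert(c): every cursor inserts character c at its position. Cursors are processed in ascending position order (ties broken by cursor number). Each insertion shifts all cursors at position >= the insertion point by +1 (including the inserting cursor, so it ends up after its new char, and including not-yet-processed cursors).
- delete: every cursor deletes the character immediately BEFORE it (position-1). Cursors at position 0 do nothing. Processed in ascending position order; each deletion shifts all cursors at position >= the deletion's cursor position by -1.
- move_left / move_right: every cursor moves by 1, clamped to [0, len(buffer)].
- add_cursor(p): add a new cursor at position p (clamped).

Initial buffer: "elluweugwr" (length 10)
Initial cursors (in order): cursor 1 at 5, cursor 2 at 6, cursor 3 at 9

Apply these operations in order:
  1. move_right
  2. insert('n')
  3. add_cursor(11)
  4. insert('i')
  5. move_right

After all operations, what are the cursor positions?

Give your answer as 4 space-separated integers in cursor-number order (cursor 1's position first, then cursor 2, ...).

After op 1 (move_right): buffer="elluweugwr" (len 10), cursors c1@6 c2@7 c3@10, authorship ..........
After op 2 (insert('n')): buffer="elluwenungwrn" (len 13), cursors c1@7 c2@9 c3@13, authorship ......1.2...3
After op 3 (add_cursor(11)): buffer="elluwenungwrn" (len 13), cursors c1@7 c2@9 c4@11 c3@13, authorship ......1.2...3
After op 4 (insert('i')): buffer="elluweniunigwirni" (len 17), cursors c1@8 c2@11 c4@14 c3@17, authorship ......11.22..4.33
After op 5 (move_right): buffer="elluweniunigwirni" (len 17), cursors c1@9 c2@12 c4@15 c3@17, authorship ......11.22..4.33

Answer: 9 12 17 15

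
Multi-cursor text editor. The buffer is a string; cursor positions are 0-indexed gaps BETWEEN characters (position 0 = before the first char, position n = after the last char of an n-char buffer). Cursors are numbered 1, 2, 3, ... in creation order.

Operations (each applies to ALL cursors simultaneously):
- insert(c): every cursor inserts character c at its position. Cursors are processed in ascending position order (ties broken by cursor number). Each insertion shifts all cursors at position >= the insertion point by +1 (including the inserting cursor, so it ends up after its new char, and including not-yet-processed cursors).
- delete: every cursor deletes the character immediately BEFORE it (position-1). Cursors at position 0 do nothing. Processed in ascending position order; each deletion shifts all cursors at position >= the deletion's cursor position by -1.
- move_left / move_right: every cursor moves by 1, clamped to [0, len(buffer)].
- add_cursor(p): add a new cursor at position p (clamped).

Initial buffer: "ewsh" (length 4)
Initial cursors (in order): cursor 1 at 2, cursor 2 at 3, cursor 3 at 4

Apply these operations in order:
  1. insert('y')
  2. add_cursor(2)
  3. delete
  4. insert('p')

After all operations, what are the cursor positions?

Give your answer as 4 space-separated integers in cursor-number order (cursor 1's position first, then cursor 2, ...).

After op 1 (insert('y')): buffer="ewysyhy" (len 7), cursors c1@3 c2@5 c3@7, authorship ..1.2.3
After op 2 (add_cursor(2)): buffer="ewysyhy" (len 7), cursors c4@2 c1@3 c2@5 c3@7, authorship ..1.2.3
After op 3 (delete): buffer="esh" (len 3), cursors c1@1 c4@1 c2@2 c3@3, authorship ...
After op 4 (insert('p')): buffer="eppsphp" (len 7), cursors c1@3 c4@3 c2@5 c3@7, authorship .14.2.3

Answer: 3 5 7 3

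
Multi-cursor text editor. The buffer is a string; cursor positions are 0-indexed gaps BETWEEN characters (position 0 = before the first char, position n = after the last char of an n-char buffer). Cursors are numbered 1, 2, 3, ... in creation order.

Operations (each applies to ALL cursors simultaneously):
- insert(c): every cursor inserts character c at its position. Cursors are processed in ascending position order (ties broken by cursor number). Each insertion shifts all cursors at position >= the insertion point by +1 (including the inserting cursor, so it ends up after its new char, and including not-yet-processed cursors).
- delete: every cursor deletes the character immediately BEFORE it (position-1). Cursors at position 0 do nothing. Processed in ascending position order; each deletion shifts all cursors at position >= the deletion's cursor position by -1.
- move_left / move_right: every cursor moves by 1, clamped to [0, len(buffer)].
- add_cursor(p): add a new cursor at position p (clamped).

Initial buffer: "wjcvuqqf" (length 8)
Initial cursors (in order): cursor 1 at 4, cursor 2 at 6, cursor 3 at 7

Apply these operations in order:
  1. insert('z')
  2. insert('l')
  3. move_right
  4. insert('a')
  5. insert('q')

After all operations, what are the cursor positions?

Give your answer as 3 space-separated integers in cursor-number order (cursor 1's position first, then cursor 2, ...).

Answer: 9 15 20

Derivation:
After op 1 (insert('z')): buffer="wjcvzuqzqzf" (len 11), cursors c1@5 c2@8 c3@10, authorship ....1..2.3.
After op 2 (insert('l')): buffer="wjcvzluqzlqzlf" (len 14), cursors c1@6 c2@10 c3@13, authorship ....11..22.33.
After op 3 (move_right): buffer="wjcvzluqzlqzlf" (len 14), cursors c1@7 c2@11 c3@14, authorship ....11..22.33.
After op 4 (insert('a')): buffer="wjcvzluaqzlqazlfa" (len 17), cursors c1@8 c2@13 c3@17, authorship ....11.1.22.233.3
After op 5 (insert('q')): buffer="wjcvzluaqqzlqaqzlfaq" (len 20), cursors c1@9 c2@15 c3@20, authorship ....11.11.22.2233.33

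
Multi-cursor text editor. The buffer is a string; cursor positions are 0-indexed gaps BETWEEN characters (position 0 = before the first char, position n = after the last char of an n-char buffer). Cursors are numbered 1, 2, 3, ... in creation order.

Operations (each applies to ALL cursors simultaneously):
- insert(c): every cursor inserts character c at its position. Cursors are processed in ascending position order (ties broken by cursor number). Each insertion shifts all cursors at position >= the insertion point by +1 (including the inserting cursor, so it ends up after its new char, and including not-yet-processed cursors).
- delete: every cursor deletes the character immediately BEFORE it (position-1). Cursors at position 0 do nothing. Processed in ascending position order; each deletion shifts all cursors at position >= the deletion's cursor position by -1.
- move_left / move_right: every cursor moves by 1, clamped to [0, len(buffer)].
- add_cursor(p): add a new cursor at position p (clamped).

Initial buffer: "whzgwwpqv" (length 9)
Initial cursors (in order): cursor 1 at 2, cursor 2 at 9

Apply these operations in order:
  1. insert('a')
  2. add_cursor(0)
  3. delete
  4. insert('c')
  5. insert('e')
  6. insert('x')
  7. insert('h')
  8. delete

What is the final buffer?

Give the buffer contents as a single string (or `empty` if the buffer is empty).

After op 1 (insert('a')): buffer="whazgwwpqva" (len 11), cursors c1@3 c2@11, authorship ..1.......2
After op 2 (add_cursor(0)): buffer="whazgwwpqva" (len 11), cursors c3@0 c1@3 c2@11, authorship ..1.......2
After op 3 (delete): buffer="whzgwwpqv" (len 9), cursors c3@0 c1@2 c2@9, authorship .........
After op 4 (insert('c')): buffer="cwhczgwwpqvc" (len 12), cursors c3@1 c1@4 c2@12, authorship 3..1.......2
After op 5 (insert('e')): buffer="cewhcezgwwpqvce" (len 15), cursors c3@2 c1@6 c2@15, authorship 33..11.......22
After op 6 (insert('x')): buffer="cexwhcexzgwwpqvcex" (len 18), cursors c3@3 c1@8 c2@18, authorship 333..111.......222
After op 7 (insert('h')): buffer="cexhwhcexhzgwwpqvcexh" (len 21), cursors c3@4 c1@10 c2@21, authorship 3333..1111.......2222
After op 8 (delete): buffer="cexwhcexzgwwpqvcex" (len 18), cursors c3@3 c1@8 c2@18, authorship 333..111.......222

Answer: cexwhcexzgwwpqvcex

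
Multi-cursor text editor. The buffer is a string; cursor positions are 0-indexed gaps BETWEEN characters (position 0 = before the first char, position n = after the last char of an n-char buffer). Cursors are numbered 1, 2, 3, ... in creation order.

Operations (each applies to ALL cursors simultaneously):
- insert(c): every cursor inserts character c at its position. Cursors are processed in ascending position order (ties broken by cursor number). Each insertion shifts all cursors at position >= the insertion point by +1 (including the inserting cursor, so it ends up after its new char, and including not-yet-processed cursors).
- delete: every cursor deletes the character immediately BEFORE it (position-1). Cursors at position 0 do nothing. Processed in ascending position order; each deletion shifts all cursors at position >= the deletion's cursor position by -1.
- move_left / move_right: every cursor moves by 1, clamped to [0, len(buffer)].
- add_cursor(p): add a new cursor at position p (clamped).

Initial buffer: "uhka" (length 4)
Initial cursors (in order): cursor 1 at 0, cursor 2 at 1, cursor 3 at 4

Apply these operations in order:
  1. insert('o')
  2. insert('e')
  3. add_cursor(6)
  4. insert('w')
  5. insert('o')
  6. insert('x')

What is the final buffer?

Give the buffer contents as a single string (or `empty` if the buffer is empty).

After op 1 (insert('o')): buffer="ouohkao" (len 7), cursors c1@1 c2@3 c3@7, authorship 1.2...3
After op 2 (insert('e')): buffer="oeuoehkaoe" (len 10), cursors c1@2 c2@5 c3@10, authorship 11.22...33
After op 3 (add_cursor(6)): buffer="oeuoehkaoe" (len 10), cursors c1@2 c2@5 c4@6 c3@10, authorship 11.22...33
After op 4 (insert('w')): buffer="oewuoewhwkaoew" (len 14), cursors c1@3 c2@7 c4@9 c3@14, authorship 111.222.4..333
After op 5 (insert('o')): buffer="oewouoewohwokaoewo" (len 18), cursors c1@4 c2@9 c4@12 c3@18, authorship 1111.2222.44..3333
After op 6 (insert('x')): buffer="oewoxuoewoxhwoxkaoewox" (len 22), cursors c1@5 c2@11 c4@15 c3@22, authorship 11111.22222.444..33333

Answer: oewoxuoewoxhwoxkaoewox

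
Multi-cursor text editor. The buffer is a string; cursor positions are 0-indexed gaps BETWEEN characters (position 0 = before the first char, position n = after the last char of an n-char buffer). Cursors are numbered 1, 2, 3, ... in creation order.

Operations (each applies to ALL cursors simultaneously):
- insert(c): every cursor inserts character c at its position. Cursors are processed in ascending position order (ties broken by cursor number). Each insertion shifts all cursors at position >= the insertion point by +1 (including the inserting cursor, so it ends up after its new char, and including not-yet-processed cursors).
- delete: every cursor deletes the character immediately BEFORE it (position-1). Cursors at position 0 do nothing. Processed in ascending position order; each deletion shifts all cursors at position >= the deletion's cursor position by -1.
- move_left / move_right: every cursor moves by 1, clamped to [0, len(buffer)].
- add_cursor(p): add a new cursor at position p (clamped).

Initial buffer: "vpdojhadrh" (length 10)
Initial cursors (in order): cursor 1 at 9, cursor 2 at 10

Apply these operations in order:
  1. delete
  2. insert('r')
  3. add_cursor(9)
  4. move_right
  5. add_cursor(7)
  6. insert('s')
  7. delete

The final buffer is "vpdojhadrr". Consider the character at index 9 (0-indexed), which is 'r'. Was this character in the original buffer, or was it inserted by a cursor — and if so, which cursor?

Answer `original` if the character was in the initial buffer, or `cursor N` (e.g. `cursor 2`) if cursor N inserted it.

After op 1 (delete): buffer="vpdojhad" (len 8), cursors c1@8 c2@8, authorship ........
After op 2 (insert('r')): buffer="vpdojhadrr" (len 10), cursors c1@10 c2@10, authorship ........12
After op 3 (add_cursor(9)): buffer="vpdojhadrr" (len 10), cursors c3@9 c1@10 c2@10, authorship ........12
After op 4 (move_right): buffer="vpdojhadrr" (len 10), cursors c1@10 c2@10 c3@10, authorship ........12
After op 5 (add_cursor(7)): buffer="vpdojhadrr" (len 10), cursors c4@7 c1@10 c2@10 c3@10, authorship ........12
After op 6 (insert('s')): buffer="vpdojhasdrrsss" (len 14), cursors c4@8 c1@14 c2@14 c3@14, authorship .......4.12123
After op 7 (delete): buffer="vpdojhadrr" (len 10), cursors c4@7 c1@10 c2@10 c3@10, authorship ........12
Authorship (.=original, N=cursor N): . . . . . . . . 1 2
Index 9: author = 2

Answer: cursor 2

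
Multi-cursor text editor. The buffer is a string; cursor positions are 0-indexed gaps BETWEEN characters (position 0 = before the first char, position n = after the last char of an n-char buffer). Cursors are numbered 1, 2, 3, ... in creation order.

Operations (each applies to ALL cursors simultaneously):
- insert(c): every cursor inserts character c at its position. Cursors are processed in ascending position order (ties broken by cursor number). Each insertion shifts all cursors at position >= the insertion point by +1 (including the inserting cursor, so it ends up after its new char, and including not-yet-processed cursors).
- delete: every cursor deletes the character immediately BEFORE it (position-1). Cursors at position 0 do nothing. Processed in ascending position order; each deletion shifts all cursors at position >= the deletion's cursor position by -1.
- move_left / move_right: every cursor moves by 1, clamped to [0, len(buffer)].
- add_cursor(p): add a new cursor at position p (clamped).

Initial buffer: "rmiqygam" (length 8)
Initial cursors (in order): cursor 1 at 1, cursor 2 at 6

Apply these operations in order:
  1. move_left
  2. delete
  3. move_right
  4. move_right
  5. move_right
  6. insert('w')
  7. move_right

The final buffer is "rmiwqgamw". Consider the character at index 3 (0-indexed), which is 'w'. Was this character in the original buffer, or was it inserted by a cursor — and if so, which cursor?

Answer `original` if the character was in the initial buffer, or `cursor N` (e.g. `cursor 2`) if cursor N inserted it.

After op 1 (move_left): buffer="rmiqygam" (len 8), cursors c1@0 c2@5, authorship ........
After op 2 (delete): buffer="rmiqgam" (len 7), cursors c1@0 c2@4, authorship .......
After op 3 (move_right): buffer="rmiqgam" (len 7), cursors c1@1 c2@5, authorship .......
After op 4 (move_right): buffer="rmiqgam" (len 7), cursors c1@2 c2@6, authorship .......
After op 5 (move_right): buffer="rmiqgam" (len 7), cursors c1@3 c2@7, authorship .......
After op 6 (insert('w')): buffer="rmiwqgamw" (len 9), cursors c1@4 c2@9, authorship ...1....2
After op 7 (move_right): buffer="rmiwqgamw" (len 9), cursors c1@5 c2@9, authorship ...1....2
Authorship (.=original, N=cursor N): . . . 1 . . . . 2
Index 3: author = 1

Answer: cursor 1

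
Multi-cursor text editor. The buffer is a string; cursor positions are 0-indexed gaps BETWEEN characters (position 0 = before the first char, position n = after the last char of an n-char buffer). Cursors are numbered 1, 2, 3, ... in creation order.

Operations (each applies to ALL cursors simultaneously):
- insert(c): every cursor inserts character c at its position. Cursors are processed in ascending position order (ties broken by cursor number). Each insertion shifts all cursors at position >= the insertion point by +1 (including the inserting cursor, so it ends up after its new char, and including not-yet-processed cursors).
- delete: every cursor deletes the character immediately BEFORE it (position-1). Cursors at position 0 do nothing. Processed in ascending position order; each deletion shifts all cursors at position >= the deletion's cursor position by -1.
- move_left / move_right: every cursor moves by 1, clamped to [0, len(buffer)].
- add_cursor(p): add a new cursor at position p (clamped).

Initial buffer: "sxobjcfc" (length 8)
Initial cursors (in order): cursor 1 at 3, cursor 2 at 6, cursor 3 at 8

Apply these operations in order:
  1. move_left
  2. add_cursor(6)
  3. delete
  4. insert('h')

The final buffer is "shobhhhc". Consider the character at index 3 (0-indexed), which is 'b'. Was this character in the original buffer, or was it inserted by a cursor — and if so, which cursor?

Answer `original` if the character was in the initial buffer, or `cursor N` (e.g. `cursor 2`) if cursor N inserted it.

After op 1 (move_left): buffer="sxobjcfc" (len 8), cursors c1@2 c2@5 c3@7, authorship ........
After op 2 (add_cursor(6)): buffer="sxobjcfc" (len 8), cursors c1@2 c2@5 c4@6 c3@7, authorship ........
After op 3 (delete): buffer="sobc" (len 4), cursors c1@1 c2@3 c3@3 c4@3, authorship ....
After op 4 (insert('h')): buffer="shobhhhc" (len 8), cursors c1@2 c2@7 c3@7 c4@7, authorship .1..234.
Authorship (.=original, N=cursor N): . 1 . . 2 3 4 .
Index 3: author = original

Answer: original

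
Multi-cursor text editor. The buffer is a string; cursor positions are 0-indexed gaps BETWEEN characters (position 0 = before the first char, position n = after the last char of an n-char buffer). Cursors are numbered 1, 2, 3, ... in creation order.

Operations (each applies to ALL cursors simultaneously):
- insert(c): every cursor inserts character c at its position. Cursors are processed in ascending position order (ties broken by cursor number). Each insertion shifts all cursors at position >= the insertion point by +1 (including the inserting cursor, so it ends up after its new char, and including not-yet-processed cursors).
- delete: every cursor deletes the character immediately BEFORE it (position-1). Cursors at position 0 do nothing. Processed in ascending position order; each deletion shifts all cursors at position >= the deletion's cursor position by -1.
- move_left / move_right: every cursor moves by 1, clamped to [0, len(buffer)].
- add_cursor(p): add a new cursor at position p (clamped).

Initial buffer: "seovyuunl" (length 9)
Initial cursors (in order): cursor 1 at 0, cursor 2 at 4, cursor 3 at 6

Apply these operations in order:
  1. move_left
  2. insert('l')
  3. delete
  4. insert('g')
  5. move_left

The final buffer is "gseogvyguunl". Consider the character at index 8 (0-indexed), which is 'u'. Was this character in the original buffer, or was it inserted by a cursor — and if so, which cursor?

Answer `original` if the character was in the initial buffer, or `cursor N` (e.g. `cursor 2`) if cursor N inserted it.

Answer: original

Derivation:
After op 1 (move_left): buffer="seovyuunl" (len 9), cursors c1@0 c2@3 c3@5, authorship .........
After op 2 (insert('l')): buffer="lseolvyluunl" (len 12), cursors c1@1 c2@5 c3@8, authorship 1...2..3....
After op 3 (delete): buffer="seovyuunl" (len 9), cursors c1@0 c2@3 c3@5, authorship .........
After op 4 (insert('g')): buffer="gseogvyguunl" (len 12), cursors c1@1 c2@5 c3@8, authorship 1...2..3....
After op 5 (move_left): buffer="gseogvyguunl" (len 12), cursors c1@0 c2@4 c3@7, authorship 1...2..3....
Authorship (.=original, N=cursor N): 1 . . . 2 . . 3 . . . .
Index 8: author = original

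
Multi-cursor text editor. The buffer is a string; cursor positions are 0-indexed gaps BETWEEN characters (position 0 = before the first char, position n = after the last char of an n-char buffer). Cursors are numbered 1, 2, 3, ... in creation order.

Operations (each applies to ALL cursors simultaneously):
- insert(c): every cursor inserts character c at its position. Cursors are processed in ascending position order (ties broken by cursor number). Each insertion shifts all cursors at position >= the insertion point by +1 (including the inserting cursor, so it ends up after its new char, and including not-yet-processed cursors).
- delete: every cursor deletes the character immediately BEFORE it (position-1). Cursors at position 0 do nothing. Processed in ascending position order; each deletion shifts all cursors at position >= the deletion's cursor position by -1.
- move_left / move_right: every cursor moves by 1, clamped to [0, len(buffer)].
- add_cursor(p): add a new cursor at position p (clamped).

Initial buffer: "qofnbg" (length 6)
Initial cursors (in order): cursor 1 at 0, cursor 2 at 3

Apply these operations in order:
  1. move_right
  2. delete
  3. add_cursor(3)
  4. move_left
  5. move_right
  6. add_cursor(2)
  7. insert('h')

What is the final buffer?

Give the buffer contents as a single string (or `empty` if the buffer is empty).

Answer: ohfhhbhg

Derivation:
After op 1 (move_right): buffer="qofnbg" (len 6), cursors c1@1 c2@4, authorship ......
After op 2 (delete): buffer="ofbg" (len 4), cursors c1@0 c2@2, authorship ....
After op 3 (add_cursor(3)): buffer="ofbg" (len 4), cursors c1@0 c2@2 c3@3, authorship ....
After op 4 (move_left): buffer="ofbg" (len 4), cursors c1@0 c2@1 c3@2, authorship ....
After op 5 (move_right): buffer="ofbg" (len 4), cursors c1@1 c2@2 c3@3, authorship ....
After op 6 (add_cursor(2)): buffer="ofbg" (len 4), cursors c1@1 c2@2 c4@2 c3@3, authorship ....
After op 7 (insert('h')): buffer="ohfhhbhg" (len 8), cursors c1@2 c2@5 c4@5 c3@7, authorship .1.24.3.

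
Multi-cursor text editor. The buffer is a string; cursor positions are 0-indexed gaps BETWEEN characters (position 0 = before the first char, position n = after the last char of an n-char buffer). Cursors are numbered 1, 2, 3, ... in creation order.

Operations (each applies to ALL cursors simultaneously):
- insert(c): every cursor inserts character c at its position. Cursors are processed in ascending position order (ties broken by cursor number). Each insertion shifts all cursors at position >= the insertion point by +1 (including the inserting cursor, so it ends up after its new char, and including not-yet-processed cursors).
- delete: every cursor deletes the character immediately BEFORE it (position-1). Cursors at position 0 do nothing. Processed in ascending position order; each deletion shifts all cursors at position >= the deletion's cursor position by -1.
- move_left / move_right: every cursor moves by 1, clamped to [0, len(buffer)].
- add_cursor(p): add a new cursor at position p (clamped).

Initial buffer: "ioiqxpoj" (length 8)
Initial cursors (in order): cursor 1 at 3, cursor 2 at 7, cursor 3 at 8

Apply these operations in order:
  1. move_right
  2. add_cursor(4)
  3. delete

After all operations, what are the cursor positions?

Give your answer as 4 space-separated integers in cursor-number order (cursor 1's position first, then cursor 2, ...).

Answer: 2 4 4 2

Derivation:
After op 1 (move_right): buffer="ioiqxpoj" (len 8), cursors c1@4 c2@8 c3@8, authorship ........
After op 2 (add_cursor(4)): buffer="ioiqxpoj" (len 8), cursors c1@4 c4@4 c2@8 c3@8, authorship ........
After op 3 (delete): buffer="ioxp" (len 4), cursors c1@2 c4@2 c2@4 c3@4, authorship ....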